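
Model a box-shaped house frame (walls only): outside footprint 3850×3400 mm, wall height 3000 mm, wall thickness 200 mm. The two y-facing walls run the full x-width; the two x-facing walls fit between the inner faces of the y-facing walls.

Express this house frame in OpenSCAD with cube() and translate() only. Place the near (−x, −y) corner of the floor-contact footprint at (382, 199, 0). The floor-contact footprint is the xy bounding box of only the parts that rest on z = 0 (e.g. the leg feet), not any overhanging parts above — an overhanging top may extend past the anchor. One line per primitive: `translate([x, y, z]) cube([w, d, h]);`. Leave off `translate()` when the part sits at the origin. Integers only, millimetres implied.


translate([382, 199, 0]) cube([3850, 200, 3000]);
translate([382, 3399, 0]) cube([3850, 200, 3000]);
translate([382, 399, 0]) cube([200, 3000, 3000]);
translate([4032, 399, 0]) cube([200, 3000, 3000]);


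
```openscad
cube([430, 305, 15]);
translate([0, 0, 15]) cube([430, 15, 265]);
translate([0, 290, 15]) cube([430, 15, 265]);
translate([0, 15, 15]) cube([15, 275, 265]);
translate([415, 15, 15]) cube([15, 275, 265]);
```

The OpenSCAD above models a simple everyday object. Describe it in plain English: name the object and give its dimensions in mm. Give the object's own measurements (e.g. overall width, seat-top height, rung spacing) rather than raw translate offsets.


An open-topped rectangular box: outside dimensions 430×305×280 mm, with a uniform wall and base thickness of 15 mm. The base is a full 430×305 slab on the floor; four walls sit on top of the base. The front and back walls (the −y and +y sides) span the full width; the two side walls fit between them.


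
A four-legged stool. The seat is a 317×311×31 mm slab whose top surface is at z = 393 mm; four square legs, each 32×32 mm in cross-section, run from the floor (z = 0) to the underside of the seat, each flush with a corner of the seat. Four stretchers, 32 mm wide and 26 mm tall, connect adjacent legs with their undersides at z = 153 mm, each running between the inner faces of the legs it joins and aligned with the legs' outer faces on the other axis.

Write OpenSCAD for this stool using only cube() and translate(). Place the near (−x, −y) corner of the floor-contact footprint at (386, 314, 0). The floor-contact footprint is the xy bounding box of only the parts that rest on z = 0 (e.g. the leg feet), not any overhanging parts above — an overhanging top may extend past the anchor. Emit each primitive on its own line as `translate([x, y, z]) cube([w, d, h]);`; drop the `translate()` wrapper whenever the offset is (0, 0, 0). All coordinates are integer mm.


translate([386, 314, 362]) cube([317, 311, 31]);
translate([386, 314, 0]) cube([32, 32, 362]);
translate([671, 314, 0]) cube([32, 32, 362]);
translate([386, 593, 0]) cube([32, 32, 362]);
translate([671, 593, 0]) cube([32, 32, 362]);
translate([418, 314, 153]) cube([253, 32, 26]);
translate([418, 593, 153]) cube([253, 32, 26]);
translate([386, 346, 153]) cube([32, 247, 26]);
translate([671, 346, 153]) cube([32, 247, 26]);


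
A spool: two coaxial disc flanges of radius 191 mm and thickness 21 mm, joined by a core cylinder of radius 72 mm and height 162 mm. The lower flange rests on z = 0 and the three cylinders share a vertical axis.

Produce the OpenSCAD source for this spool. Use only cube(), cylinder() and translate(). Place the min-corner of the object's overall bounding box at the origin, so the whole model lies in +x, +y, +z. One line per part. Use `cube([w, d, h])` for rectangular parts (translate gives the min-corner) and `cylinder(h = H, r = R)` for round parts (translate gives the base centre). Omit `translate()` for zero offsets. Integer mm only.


translate([191, 191, 0]) cylinder(h = 21, r = 191);
translate([191, 191, 21]) cylinder(h = 162, r = 72);
translate([191, 191, 183]) cylinder(h = 21, r = 191);


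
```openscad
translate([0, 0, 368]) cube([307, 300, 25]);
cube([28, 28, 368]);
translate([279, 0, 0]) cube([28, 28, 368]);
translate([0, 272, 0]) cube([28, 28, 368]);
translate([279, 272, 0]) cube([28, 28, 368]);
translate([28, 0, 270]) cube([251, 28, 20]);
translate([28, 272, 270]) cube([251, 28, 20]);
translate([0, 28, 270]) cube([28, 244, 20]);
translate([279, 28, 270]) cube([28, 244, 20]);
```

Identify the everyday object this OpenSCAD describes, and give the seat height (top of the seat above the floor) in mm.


A stool. The seat height is 393 mm.

A 307×300×25 slab at z = 368 on four corner posts — a stool. The seat top is 368 + 25 = 393 mm.


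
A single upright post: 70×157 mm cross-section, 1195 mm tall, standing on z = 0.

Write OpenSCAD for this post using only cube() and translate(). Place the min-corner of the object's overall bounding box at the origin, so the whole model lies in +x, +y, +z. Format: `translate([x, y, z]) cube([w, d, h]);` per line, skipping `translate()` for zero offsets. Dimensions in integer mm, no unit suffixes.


cube([70, 157, 1195]);


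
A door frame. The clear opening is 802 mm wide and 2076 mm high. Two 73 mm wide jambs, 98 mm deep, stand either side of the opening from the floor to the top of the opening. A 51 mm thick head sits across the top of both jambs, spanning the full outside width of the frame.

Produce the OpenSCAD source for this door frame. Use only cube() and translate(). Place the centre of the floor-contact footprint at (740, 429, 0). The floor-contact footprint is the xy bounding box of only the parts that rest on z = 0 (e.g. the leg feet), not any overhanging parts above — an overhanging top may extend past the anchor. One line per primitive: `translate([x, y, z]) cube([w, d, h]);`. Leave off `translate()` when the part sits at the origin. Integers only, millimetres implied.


translate([266, 380, 0]) cube([73, 98, 2076]);
translate([1141, 380, 0]) cube([73, 98, 2076]);
translate([266, 380, 2076]) cube([948, 98, 51]);


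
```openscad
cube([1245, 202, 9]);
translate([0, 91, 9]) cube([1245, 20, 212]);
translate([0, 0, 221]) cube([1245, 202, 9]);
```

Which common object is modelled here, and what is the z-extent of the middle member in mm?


An I-beam. The web height is 212 mm.

Two wide flanges with a thin centred web — an I-beam. Overall 230 mm minus two 9 mm flanges gives a web of 230 − 2·9 = 212 mm.


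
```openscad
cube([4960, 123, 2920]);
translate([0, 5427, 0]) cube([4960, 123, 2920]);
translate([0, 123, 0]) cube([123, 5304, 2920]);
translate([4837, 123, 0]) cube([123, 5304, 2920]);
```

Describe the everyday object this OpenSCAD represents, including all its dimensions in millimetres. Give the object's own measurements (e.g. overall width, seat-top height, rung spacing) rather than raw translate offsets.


The wall frame of a small rectangular building: four walls, each 2920 mm tall and 123 mm thick, enclosing a footprint 4960 mm (x) by 5550 mm (y) outside-to-outside, with no floor or roof. The front and back walls (the −y and +y sides) span the full width; the two side walls fit between them.


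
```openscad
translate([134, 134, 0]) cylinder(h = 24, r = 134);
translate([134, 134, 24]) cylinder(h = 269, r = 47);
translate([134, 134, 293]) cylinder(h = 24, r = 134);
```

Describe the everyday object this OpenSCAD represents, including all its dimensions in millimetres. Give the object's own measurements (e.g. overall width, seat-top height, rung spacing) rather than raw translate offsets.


A spool: two coaxial disc flanges of radius 134 mm and thickness 24 mm, joined by a core cylinder of radius 47 mm and height 269 mm. The lower flange rests on z = 0 and the three cylinders share a vertical axis.


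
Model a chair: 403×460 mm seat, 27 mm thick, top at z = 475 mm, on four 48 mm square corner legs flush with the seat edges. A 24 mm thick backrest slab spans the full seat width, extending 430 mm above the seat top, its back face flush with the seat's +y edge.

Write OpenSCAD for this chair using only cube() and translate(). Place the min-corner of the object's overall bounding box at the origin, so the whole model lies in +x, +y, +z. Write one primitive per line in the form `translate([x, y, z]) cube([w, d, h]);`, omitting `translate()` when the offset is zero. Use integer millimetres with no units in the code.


translate([0, 0, 448]) cube([403, 460, 27]);
cube([48, 48, 448]);
translate([355, 0, 0]) cube([48, 48, 448]);
translate([0, 412, 0]) cube([48, 48, 448]);
translate([355, 412, 0]) cube([48, 48, 448]);
translate([0, 436, 475]) cube([403, 24, 430]);


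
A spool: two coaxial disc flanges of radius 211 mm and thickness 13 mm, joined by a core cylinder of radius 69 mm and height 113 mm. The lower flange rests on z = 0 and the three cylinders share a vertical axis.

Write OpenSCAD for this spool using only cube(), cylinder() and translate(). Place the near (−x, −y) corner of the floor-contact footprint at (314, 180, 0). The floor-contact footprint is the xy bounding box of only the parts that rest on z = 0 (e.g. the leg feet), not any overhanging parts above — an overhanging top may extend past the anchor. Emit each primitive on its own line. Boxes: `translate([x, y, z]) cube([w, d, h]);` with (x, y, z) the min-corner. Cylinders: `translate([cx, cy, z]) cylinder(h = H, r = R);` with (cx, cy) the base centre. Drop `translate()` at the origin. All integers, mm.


translate([525, 391, 0]) cylinder(h = 13, r = 211);
translate([525, 391, 13]) cylinder(h = 113, r = 69);
translate([525, 391, 126]) cylinder(h = 13, r = 211);


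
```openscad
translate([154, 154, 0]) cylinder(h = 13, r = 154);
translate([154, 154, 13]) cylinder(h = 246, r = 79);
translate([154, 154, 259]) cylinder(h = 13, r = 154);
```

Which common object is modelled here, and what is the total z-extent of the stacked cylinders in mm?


A spool. The overall height is 272 mm.

Three coaxial cylinders, large–small–large — a spool. Two 13 mm flanges and a 246 mm core give 13 + 246 + 13 = 272 mm.


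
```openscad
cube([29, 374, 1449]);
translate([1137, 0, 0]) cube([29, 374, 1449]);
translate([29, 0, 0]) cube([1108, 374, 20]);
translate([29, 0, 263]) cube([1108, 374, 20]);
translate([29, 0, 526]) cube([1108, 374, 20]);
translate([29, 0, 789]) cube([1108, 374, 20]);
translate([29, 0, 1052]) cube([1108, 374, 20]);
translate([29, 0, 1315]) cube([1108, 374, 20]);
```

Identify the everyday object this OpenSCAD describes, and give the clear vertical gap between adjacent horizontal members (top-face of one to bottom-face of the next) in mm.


A bookshelf. The clear shelf gap is 243 mm.

Two tall side panels with 6 horizontal boards between them — a bookshelf. The first two shelf undersides are at z = 0 and z = 263; with shelf thickness 20, the clear gap is 263 − 0 − 20 = 243 mm.


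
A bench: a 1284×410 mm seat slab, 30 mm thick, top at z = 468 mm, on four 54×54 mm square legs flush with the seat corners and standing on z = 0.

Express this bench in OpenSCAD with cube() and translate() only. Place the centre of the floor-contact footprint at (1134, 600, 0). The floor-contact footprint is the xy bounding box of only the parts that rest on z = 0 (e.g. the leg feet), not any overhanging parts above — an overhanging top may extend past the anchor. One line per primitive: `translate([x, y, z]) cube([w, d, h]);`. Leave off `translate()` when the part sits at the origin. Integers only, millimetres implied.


translate([492, 395, 438]) cube([1284, 410, 30]);
translate([492, 395, 0]) cube([54, 54, 438]);
translate([492, 751, 0]) cube([54, 54, 438]);
translate([1722, 395, 0]) cube([54, 54, 438]);
translate([1722, 751, 0]) cube([54, 54, 438]);


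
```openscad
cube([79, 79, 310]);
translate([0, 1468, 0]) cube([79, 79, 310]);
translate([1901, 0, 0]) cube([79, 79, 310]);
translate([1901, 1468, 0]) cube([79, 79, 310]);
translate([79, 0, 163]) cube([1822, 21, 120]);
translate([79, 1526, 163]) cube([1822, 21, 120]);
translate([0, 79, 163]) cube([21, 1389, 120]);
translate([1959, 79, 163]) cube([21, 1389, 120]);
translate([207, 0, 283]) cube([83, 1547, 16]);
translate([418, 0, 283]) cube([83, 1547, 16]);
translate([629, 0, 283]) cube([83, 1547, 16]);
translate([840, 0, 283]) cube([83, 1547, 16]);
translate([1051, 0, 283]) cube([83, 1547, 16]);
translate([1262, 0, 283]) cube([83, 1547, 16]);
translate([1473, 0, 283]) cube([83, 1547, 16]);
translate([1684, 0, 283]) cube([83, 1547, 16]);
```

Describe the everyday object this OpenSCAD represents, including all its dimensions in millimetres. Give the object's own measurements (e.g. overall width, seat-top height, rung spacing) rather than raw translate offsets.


A bed frame 1980 mm long (x) by 1547 mm wide (y). Four 79×79 mm corner posts, 310 mm tall, at the corners of the footprint. Four rails of 21 mm thickness and 120 mm height run between adjacent posts with their undersides at z = 163 mm, their outer faces flush with the outside of the frame (the two x-running rails run between the posts' inner faces; the two y-running rails run between the posts' inner faces). 8 slats, each 83 mm wide (x) and 16 mm thick, lie across the top of the two x-running rails, running the full 1547 mm width of the frame in y; along x they sit between the end posts with a 128 mm gap after the −x posts and between neighbouring slats, leaving 134 mm before the +x posts.


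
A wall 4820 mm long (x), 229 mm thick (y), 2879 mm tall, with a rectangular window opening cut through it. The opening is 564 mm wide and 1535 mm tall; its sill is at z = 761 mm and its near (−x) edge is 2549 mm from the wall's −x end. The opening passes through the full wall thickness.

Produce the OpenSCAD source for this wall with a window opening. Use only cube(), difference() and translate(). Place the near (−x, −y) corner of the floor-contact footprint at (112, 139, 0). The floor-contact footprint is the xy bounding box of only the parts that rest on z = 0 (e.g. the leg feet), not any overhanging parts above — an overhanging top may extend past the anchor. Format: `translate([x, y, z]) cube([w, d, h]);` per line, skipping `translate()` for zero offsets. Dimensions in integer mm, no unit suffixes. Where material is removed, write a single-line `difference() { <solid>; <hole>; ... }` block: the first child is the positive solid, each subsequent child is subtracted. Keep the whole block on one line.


difference() { translate([112, 139, 0]) cube([4820, 229, 2879]); translate([2661, 139, 761]) cube([564, 229, 1535]); }


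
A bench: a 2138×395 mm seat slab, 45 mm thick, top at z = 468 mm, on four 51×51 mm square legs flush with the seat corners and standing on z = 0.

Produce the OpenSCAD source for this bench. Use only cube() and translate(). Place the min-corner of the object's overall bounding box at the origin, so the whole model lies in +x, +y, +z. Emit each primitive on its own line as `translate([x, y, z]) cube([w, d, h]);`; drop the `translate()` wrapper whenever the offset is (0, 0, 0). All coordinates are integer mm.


// leg_h = 468 − 45 = 423
translate([0, 0, 423]) cube([2138, 395, 45]);
cube([51, 51, 423]);
translate([0, 344, 0]) cube([51, 51, 423]);
translate([2087, 0, 0]) cube([51, 51, 423]);
translate([2087, 344, 0]) cube([51, 51, 423]);


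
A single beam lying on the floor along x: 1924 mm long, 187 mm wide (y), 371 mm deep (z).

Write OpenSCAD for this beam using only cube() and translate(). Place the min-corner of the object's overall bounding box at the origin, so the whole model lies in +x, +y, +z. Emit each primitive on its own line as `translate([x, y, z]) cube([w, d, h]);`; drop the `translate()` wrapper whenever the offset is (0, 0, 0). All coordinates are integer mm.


cube([1924, 187, 371]);


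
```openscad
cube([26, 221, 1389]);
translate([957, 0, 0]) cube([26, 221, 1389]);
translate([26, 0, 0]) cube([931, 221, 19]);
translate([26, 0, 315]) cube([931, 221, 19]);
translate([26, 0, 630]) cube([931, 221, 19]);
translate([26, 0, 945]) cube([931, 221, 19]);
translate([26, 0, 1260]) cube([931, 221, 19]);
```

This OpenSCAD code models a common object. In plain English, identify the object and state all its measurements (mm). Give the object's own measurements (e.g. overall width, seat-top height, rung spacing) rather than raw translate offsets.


An open bookshelf. Two side panels, each 26 mm thick, 221 mm deep and 1389 mm tall, stand 983 mm apart (outside-to-outside). Between them sit 5 shelves, each 19 mm thick and 221 mm deep, spanning the full gap between the sides. The bottom shelf rests on the floor (its underside at z = 0) and the clear gap between one shelf's top and the next shelf's underside is 296 mm.


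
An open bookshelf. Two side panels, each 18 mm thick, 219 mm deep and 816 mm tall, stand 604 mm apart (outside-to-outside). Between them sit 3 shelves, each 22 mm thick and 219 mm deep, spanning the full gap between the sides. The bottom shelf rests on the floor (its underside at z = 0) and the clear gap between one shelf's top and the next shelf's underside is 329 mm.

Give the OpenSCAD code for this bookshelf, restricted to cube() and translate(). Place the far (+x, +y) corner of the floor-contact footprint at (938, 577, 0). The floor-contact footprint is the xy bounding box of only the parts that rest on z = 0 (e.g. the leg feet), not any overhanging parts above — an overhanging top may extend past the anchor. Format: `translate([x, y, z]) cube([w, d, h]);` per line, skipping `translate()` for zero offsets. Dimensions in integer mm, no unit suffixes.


translate([334, 358, 0]) cube([18, 219, 816]);
translate([920, 358, 0]) cube([18, 219, 816]);
translate([352, 358, 0]) cube([568, 219, 22]);
translate([352, 358, 351]) cube([568, 219, 22]);
translate([352, 358, 702]) cube([568, 219, 22]);


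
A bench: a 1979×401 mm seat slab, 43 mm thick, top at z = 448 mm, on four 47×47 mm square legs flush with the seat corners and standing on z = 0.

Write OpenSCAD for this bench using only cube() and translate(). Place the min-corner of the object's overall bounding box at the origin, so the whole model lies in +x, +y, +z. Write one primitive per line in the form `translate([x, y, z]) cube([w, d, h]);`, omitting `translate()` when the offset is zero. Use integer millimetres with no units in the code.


translate([0, 0, 405]) cube([1979, 401, 43]);
cube([47, 47, 405]);
translate([0, 354, 0]) cube([47, 47, 405]);
translate([1932, 0, 0]) cube([47, 47, 405]);
translate([1932, 354, 0]) cube([47, 47, 405]);


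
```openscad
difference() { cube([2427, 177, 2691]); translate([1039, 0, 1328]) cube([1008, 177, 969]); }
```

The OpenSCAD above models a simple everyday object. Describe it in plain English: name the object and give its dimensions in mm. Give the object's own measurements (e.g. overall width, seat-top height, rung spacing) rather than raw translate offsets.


A wall 2427 mm long (x), 177 mm thick (y), 2691 mm tall, with a rectangular window opening cut through it. The opening is 1008 mm wide and 969 mm tall; its sill is at z = 1328 mm and its near (−x) edge is 1039 mm from the wall's −x end. The opening passes through the full wall thickness.


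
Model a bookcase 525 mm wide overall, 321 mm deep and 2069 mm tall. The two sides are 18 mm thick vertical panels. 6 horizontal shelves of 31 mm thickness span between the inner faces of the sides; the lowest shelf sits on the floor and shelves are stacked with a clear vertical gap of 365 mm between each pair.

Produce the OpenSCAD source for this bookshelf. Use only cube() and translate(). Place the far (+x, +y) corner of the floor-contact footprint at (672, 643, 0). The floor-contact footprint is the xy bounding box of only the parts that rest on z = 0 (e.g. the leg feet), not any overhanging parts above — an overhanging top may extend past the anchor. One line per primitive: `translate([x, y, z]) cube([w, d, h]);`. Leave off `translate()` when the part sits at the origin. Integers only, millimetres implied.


translate([147, 322, 0]) cube([18, 321, 2069]);
translate([654, 322, 0]) cube([18, 321, 2069]);
translate([165, 322, 0]) cube([489, 321, 31]);
translate([165, 322, 396]) cube([489, 321, 31]);
translate([165, 322, 792]) cube([489, 321, 31]);
translate([165, 322, 1188]) cube([489, 321, 31]);
translate([165, 322, 1584]) cube([489, 321, 31]);
translate([165, 322, 1980]) cube([489, 321, 31]);


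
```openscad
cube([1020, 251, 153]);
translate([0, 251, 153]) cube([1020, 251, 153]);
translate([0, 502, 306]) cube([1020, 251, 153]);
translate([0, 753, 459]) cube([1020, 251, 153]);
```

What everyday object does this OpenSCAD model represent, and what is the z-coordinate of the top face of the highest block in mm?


A staircase. The total rise is 612 mm.

4 identical blocks, each offset up and back from the previous — a staircase. Each step is 153 mm tall and there are 4 of them, so the total rise is 4 × 153 = 612 mm.


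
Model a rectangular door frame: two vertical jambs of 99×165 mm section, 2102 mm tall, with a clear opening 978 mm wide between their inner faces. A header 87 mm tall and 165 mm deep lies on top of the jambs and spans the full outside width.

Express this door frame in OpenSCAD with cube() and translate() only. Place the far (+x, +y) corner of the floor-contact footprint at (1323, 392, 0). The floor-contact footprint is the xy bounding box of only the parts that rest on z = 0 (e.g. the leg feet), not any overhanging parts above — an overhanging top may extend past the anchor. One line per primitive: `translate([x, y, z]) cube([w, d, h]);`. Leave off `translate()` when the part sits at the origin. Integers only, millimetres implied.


translate([147, 227, 0]) cube([99, 165, 2102]);
translate([1224, 227, 0]) cube([99, 165, 2102]);
translate([147, 227, 2102]) cube([1176, 165, 87]);


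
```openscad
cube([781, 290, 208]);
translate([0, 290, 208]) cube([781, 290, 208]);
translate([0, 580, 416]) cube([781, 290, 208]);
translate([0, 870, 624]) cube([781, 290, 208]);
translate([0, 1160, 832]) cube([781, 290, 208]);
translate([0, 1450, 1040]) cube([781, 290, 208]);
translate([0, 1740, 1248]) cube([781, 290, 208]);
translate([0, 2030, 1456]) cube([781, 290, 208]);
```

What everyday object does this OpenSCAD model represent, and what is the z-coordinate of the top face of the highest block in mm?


A staircase. The total rise is 1664 mm.

8 identical blocks, each offset up and back from the previous — a staircase. Each step is 208 mm tall and there are 8 of them, so the total rise is 8 × 208 = 1664 mm.


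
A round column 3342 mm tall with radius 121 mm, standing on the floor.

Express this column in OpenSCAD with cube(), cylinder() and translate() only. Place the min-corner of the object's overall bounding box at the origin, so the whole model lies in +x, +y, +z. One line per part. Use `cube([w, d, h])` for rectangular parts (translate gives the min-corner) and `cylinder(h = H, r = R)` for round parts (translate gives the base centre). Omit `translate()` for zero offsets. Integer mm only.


translate([121, 121, 0]) cylinder(h = 3342, r = 121);


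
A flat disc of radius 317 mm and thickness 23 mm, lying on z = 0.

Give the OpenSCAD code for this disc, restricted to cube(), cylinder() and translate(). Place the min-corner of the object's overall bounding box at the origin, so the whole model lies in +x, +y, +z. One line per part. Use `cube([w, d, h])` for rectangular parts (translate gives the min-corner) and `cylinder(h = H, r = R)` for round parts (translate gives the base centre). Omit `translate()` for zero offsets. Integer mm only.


translate([317, 317, 0]) cylinder(h = 23, r = 317);


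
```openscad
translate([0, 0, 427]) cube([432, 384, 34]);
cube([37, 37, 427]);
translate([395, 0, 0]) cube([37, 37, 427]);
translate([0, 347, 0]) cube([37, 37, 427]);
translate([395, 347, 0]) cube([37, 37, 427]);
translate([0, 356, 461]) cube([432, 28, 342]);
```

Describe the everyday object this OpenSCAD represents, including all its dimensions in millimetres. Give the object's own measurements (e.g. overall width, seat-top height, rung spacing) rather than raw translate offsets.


A chair. The seat is a 432×384×34 mm slab with its top at z = 461 mm, on four 37×37 mm corner legs (flush with the seat edges, standing on z = 0). A flat backrest 28 mm thick, 342 mm tall, spans the full seat width and rises from the seat top along its +y edge, rear face flush with the rear of the seat.


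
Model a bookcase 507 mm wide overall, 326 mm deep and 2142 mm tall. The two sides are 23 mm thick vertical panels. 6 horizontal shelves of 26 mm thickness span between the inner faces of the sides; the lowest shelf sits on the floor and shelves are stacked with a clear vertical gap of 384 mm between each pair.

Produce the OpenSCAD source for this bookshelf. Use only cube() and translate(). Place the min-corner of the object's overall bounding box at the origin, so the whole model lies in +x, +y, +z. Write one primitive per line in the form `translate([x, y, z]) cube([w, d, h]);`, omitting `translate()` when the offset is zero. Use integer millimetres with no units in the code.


cube([23, 326, 2142]);
translate([484, 0, 0]) cube([23, 326, 2142]);
translate([23, 0, 0]) cube([461, 326, 26]);
translate([23, 0, 410]) cube([461, 326, 26]);
translate([23, 0, 820]) cube([461, 326, 26]);
translate([23, 0, 1230]) cube([461, 326, 26]);
translate([23, 0, 1640]) cube([461, 326, 26]);
translate([23, 0, 2050]) cube([461, 326, 26]);


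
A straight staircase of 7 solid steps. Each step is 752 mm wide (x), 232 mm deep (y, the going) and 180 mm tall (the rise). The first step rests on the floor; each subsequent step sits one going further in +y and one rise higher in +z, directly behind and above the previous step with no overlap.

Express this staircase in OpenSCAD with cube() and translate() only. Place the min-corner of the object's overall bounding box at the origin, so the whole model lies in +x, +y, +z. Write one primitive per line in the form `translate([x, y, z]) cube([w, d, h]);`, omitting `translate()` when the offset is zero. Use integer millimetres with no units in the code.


cube([752, 232, 180]);
translate([0, 232, 180]) cube([752, 232, 180]);
translate([0, 464, 360]) cube([752, 232, 180]);
translate([0, 696, 540]) cube([752, 232, 180]);
translate([0, 928, 720]) cube([752, 232, 180]);
translate([0, 1160, 900]) cube([752, 232, 180]);
translate([0, 1392, 1080]) cube([752, 232, 180]);


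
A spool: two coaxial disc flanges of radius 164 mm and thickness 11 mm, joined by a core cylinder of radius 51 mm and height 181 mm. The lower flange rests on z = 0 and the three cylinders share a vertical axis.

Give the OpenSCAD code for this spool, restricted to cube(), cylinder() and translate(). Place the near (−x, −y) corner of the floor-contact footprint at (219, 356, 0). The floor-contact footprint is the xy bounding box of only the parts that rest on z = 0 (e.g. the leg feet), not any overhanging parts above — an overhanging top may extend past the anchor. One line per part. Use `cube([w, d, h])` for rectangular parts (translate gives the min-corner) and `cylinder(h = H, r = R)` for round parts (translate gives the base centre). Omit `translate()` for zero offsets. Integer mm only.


translate([383, 520, 0]) cylinder(h = 11, r = 164);
translate([383, 520, 11]) cylinder(h = 181, r = 51);
translate([383, 520, 192]) cylinder(h = 11, r = 164);


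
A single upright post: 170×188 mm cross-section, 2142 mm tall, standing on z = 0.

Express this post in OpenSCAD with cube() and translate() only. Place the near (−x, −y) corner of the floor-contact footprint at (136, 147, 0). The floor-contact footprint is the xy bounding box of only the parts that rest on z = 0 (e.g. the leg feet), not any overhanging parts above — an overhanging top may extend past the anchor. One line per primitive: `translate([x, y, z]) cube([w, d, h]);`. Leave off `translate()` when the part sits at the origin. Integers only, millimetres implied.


translate([136, 147, 0]) cube([170, 188, 2142]);


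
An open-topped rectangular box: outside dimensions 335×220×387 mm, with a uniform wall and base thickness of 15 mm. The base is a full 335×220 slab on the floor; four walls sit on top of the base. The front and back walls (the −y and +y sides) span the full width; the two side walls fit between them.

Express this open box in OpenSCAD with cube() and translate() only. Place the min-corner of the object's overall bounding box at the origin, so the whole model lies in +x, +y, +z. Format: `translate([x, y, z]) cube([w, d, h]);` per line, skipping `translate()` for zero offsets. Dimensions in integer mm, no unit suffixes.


cube([335, 220, 15]);
translate([0, 0, 15]) cube([335, 15, 372]);
translate([0, 205, 15]) cube([335, 15, 372]);
translate([0, 15, 15]) cube([15, 190, 372]);
translate([320, 15, 15]) cube([15, 190, 372]);


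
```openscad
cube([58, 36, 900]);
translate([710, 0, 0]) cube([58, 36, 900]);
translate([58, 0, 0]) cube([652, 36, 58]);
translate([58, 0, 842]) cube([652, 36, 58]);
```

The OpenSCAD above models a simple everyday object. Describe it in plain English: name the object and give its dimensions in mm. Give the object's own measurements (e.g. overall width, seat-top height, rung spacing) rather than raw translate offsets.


A rectangular picture frame lying in the x–z plane (depth along y). The opening is 652 mm wide (x) by 784 mm tall (z), surrounded by a border 58 mm wide on all four sides. The frame is 36 mm deep and is made of two full-height vertical stiles with two horizontal rails fitted between them.


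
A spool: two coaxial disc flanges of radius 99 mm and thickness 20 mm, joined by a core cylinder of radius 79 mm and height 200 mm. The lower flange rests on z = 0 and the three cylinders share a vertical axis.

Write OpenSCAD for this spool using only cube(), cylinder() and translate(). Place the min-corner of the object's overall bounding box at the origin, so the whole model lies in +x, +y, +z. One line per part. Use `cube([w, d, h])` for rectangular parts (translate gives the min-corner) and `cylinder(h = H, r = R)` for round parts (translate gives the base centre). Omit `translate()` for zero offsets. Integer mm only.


translate([99, 99, 0]) cylinder(h = 20, r = 99);
translate([99, 99, 20]) cylinder(h = 200, r = 79);
translate([99, 99, 220]) cylinder(h = 20, r = 99);


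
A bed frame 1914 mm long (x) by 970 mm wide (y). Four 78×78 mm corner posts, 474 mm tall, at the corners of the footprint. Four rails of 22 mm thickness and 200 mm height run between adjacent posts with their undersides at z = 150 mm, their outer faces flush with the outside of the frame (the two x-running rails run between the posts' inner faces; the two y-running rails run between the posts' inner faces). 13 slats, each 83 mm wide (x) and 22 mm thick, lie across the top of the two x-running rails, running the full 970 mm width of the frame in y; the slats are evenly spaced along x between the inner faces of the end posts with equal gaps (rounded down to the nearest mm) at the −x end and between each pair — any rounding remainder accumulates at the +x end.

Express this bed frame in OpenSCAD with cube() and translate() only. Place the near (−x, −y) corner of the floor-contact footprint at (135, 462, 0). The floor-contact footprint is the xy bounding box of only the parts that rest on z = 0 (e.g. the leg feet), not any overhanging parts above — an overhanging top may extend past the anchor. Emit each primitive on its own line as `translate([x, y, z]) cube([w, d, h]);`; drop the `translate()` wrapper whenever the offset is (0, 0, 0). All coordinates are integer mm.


translate([135, 462, 0]) cube([78, 78, 474]);
translate([135, 1354, 0]) cube([78, 78, 474]);
translate([1971, 462, 0]) cube([78, 78, 474]);
translate([1971, 1354, 0]) cube([78, 78, 474]);
translate([213, 462, 150]) cube([1758, 22, 200]);
translate([213, 1410, 150]) cube([1758, 22, 200]);
translate([135, 540, 150]) cube([22, 814, 200]);
translate([2027, 540, 150]) cube([22, 814, 200]);
translate([261, 462, 350]) cube([83, 970, 22]);
translate([392, 462, 350]) cube([83, 970, 22]);
translate([523, 462, 350]) cube([83, 970, 22]);
translate([654, 462, 350]) cube([83, 970, 22]);
translate([785, 462, 350]) cube([83, 970, 22]);
translate([916, 462, 350]) cube([83, 970, 22]);
translate([1047, 462, 350]) cube([83, 970, 22]);
translate([1178, 462, 350]) cube([83, 970, 22]);
translate([1309, 462, 350]) cube([83, 970, 22]);
translate([1440, 462, 350]) cube([83, 970, 22]);
translate([1571, 462, 350]) cube([83, 970, 22]);
translate([1702, 462, 350]) cube([83, 970, 22]);
translate([1833, 462, 350]) cube([83, 970, 22]);


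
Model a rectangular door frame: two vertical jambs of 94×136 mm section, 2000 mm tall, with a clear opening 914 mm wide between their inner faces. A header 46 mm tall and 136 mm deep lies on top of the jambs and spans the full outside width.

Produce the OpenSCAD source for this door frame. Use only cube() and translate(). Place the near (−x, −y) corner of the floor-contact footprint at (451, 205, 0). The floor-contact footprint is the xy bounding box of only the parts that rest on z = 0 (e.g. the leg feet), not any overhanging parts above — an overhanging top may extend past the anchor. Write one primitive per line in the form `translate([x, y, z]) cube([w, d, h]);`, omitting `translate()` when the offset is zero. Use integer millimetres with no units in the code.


translate([451, 205, 0]) cube([94, 136, 2000]);
translate([1459, 205, 0]) cube([94, 136, 2000]);
translate([451, 205, 2000]) cube([1102, 136, 46]);


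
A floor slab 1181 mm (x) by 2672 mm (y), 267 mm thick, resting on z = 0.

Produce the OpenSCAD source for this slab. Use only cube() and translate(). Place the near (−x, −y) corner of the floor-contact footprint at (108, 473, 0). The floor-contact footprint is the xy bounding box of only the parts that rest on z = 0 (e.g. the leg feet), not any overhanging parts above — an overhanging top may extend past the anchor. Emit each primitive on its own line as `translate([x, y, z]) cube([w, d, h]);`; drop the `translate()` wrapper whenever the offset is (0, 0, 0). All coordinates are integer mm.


translate([108, 473, 0]) cube([1181, 2672, 267]);


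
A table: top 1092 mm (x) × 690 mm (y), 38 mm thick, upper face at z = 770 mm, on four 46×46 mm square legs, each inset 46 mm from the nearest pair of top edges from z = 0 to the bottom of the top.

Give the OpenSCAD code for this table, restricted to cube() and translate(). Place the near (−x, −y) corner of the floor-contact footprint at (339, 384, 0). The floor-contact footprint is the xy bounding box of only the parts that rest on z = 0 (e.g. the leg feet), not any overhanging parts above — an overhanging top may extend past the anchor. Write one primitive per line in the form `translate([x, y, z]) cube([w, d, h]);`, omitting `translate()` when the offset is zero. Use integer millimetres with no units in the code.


translate([293, 338, 732]) cube([1092, 690, 38]);
translate([339, 384, 0]) cube([46, 46, 732]);
translate([1293, 384, 0]) cube([46, 46, 732]);
translate([339, 936, 0]) cube([46, 46, 732]);
translate([1293, 936, 0]) cube([46, 46, 732]);


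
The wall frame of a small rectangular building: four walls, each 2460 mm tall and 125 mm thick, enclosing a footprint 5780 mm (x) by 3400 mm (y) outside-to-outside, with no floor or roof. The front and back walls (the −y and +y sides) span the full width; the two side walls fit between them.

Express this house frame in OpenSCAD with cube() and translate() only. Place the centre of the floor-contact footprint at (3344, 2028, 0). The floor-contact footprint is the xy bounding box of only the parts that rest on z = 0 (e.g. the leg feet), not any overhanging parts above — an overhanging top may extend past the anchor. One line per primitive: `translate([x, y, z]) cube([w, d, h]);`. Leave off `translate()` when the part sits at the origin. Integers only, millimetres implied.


translate([454, 328, 0]) cube([5780, 125, 2460]);
translate([454, 3603, 0]) cube([5780, 125, 2460]);
translate([454, 453, 0]) cube([125, 3150, 2460]);
translate([6109, 453, 0]) cube([125, 3150, 2460]);


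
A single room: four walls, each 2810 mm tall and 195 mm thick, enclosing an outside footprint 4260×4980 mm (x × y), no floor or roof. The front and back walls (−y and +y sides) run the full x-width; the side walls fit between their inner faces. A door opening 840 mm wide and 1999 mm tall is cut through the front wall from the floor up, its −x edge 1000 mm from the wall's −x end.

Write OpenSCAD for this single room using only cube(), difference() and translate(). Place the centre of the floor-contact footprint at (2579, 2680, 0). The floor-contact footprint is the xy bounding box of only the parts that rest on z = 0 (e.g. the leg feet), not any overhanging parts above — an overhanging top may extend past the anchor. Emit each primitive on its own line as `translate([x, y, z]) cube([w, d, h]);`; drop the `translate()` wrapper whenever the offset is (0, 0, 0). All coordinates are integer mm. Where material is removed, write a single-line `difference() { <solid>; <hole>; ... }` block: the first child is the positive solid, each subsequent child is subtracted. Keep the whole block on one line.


difference() { translate([449, 190, 0]) cube([4260, 195, 2810]); translate([1449, 190, 0]) cube([840, 195, 1999]); }
translate([449, 4975, 0]) cube([4260, 195, 2810]);
translate([449, 385, 0]) cube([195, 4590, 2810]);
translate([4514, 385, 0]) cube([195, 4590, 2810]);


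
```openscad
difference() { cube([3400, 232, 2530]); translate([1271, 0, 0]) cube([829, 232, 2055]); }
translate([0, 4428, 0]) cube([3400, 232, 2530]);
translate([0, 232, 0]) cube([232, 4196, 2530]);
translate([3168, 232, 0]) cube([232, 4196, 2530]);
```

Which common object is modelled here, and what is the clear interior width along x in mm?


A single room. The interior width is 2936 mm.

Four walls enclosing a rectangle with a door in the front wall — a room. Outside width 3400 minus two 232 mm walls gives 2936 mm.


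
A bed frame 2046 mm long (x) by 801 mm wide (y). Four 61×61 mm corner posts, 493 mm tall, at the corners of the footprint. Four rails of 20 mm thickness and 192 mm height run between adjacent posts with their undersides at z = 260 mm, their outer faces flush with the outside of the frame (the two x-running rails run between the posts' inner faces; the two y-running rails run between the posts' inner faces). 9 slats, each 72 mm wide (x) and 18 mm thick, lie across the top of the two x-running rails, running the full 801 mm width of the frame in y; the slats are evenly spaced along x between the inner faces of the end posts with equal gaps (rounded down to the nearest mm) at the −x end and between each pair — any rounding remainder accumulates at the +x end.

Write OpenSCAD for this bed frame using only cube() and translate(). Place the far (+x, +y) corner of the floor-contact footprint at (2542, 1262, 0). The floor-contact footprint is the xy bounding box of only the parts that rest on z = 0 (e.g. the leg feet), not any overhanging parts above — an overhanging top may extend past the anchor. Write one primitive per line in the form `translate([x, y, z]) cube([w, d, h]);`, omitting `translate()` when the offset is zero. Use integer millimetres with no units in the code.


translate([496, 461, 0]) cube([61, 61, 493]);
translate([496, 1201, 0]) cube([61, 61, 493]);
translate([2481, 461, 0]) cube([61, 61, 493]);
translate([2481, 1201, 0]) cube([61, 61, 493]);
translate([557, 461, 260]) cube([1924, 20, 192]);
translate([557, 1242, 260]) cube([1924, 20, 192]);
translate([496, 522, 260]) cube([20, 679, 192]);
translate([2522, 522, 260]) cube([20, 679, 192]);
translate([684, 461, 452]) cube([72, 801, 18]);
translate([883, 461, 452]) cube([72, 801, 18]);
translate([1082, 461, 452]) cube([72, 801, 18]);
translate([1281, 461, 452]) cube([72, 801, 18]);
translate([1480, 461, 452]) cube([72, 801, 18]);
translate([1679, 461, 452]) cube([72, 801, 18]);
translate([1878, 461, 452]) cube([72, 801, 18]);
translate([2077, 461, 452]) cube([72, 801, 18]);
translate([2276, 461, 452]) cube([72, 801, 18]);
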